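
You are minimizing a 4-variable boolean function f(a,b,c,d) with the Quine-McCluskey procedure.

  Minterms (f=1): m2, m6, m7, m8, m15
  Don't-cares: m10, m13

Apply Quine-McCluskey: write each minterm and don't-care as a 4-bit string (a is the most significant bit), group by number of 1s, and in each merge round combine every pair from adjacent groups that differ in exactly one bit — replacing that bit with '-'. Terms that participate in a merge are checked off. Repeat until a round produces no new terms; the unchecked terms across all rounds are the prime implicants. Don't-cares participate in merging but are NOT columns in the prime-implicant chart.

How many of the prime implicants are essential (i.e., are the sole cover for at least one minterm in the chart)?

Round 0: 0010✓ 0110✓ 0111✓ 1000✓ 1010✓ 1101✓ 1111✓
Round 1: -010 -111 0-10 011- 10-0 11-1
PIs = {-010, -111, 0-10, 011-, 10-0, 11-1}
Coverage chart:
  m2: -010,0-10
  m6: 0-10,011-
  m7: -111,011-
  m8: 10-0 ←essential
  m15: -111,11-1
Essential: 10-0

1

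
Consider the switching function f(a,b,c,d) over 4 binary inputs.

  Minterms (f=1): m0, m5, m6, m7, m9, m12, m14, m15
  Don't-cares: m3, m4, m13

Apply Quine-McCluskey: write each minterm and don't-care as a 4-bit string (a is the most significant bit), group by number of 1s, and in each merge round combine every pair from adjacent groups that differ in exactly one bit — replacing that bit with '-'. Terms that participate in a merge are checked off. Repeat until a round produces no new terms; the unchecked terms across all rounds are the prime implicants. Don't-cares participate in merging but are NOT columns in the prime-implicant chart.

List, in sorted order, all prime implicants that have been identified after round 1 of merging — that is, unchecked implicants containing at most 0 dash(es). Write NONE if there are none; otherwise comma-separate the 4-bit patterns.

NONE

Round 0: 0000✓ 0011✓ 0100✓ 0101✓ 0110✓ 0111✓ 1001✓ 1100✓ 1101✓ 1110✓ 1111✓
Round 1: -100✓ -101✓ -110✓ -111✓ 0-00 0-11 01-0✓ 01-1✓ 010-✓ 011-✓ 1-01 11-0✓ 11-1✓ 110-✓ 111-✓
Round 2: -1-0✓ -1-1✓ -10-✓ -11-✓ 01--✓ 11--✓
Round 3: -1--
PIs = {-1--, 0-00, 0-11, 1-01}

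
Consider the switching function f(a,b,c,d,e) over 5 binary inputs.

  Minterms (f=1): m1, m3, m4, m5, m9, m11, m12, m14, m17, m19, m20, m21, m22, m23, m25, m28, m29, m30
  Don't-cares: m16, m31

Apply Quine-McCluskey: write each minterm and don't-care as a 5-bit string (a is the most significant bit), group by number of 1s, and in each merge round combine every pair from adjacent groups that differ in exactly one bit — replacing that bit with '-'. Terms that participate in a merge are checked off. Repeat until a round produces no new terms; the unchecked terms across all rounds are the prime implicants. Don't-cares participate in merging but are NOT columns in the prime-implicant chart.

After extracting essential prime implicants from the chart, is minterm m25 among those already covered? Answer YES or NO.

NO

Round 0: 00001✓ 00011✓ 00100✓ 00101✓ 01001✓ 01011✓ 01100✓ 01110✓ 10000✓ 10001✓ 10011✓ 10100✓ 10101✓ 10110✓ 10111✓ 11001✓ 11100✓ 11101✓ 11110✓ 11111✓
Round 1: -0001✓ -0011✓ -0100✓ -0101✓ -1001✓ -1100✓ -1110✓ 0-001✓ 0-011✓ 0-100✓ 00-01✓ 000-1✓ 0010-✓ 010-1✓ 011-0✓ 1-001✓ 1-100✓ 1-101✓ 1-110✓ 1-111✓ 10-00✓ 10-01✓ 10-11✓ 100-1✓ 1000-✓ 101-0✓ 101-1✓ 1010-✓ 1011-✓ 11-01✓ 111-0✓ 111-1✓ 1110-✓ 1111-✓
Round 2: --001 --100 -0-01 -00-1 -010- -11-0 0-0-1 1--01 1-1-0✓ 1-1-1✓ 1-10-✓ 1-11-✓ 10--1 10-0- 101--✓ 111--✓
Round 3: 1-1--
PIs = {--001, --100, -0-01, -00-1, -010-, -11-0, 0-0-1, 1--01, 1-1--, 10--1, 10-0-}
Coverage chart:
  m1: --001,-0-01,-00-1,0-0-1
  m3: -00-1,0-0-1
  m4: --100,-010-
  m5: -0-01,-010-
  m9: --001,0-0-1
  m11: 0-0-1 ←essential
  m12: --100,-11-0
  m14: -11-0 ←essential
  m17: --001,-0-01,-00-1,1--01,10--1,10-0-
  m19: -00-1,10--1
  m20: --100,-010-,1-1--,10-0-
  m21: -0-01,-010-,1--01,1-1--,10--1,10-0-
  m22: 1-1-- ←essential
  m23: 1-1--,10--1
  m25: --001,1--01
  m28: --100,-11-0,1-1--
  m29: 1--01,1-1--
  m30: -11-0,1-1--
Essential: -11-0, 0-0-1, 1-1--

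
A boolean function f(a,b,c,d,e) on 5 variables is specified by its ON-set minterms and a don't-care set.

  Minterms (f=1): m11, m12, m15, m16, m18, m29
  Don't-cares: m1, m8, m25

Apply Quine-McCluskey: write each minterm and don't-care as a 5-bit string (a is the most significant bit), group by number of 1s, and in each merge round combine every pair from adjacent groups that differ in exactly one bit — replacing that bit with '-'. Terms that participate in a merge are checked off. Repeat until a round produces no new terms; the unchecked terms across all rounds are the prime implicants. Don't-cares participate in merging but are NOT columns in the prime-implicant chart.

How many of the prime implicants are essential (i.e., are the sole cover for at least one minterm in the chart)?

size-2^0 implicants → 00001  01000(✓)  01011(✓)  01100(✓)  01111(✓)  10000(✓)  10010(✓)  11001(✓)  11101(✓)
size-2^1 implicants → 01-00  01-11  100-0  11-01
Unchecked terms (primes): 00001, 01-00, 01-11, 100-0, 11-01
Minterm coverage:
  m11 ⊆ 01-11 [E]
  m12 ⊆ 01-00 [E]
  m15 ⊆ 01-11 [E]
  m16 ⊆ 100-0 [E]
  m18 ⊆ 100-0 [E]
  m29 ⊆ 11-01 [E]
E = {01-00, 01-11, 100-0, 11-01}

4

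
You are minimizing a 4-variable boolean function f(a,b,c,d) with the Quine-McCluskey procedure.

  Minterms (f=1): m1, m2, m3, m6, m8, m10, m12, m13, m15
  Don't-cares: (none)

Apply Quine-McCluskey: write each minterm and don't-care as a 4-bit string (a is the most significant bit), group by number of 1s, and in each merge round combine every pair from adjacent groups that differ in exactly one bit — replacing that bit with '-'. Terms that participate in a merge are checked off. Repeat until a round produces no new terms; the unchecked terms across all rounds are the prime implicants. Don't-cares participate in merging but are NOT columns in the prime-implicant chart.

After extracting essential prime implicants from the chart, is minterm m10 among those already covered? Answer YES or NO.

[col 0] 0001*, 0010*, 0011*, 0110*, 1000*, 1010*, 1100*, 1101*, 1111*
[col 1] -010, 0-10, 00-1, 001-, 1-00, 10-0, 11-1, 110-
Prime implicants: -010, 0-10, 00-1, 001-, 1-00, 10-0, 11-1, 110-
PI chart (minterm → PIs covering it):
  1 | 00-1  (sole → essential)
  2 | -010,0-10,001-
  3 | 00-1,001-
  6 | 0-10  (sole → essential)
  8 | 1-00,10-0
  10 | -010,10-0
  12 | 1-00,110-
  13 | 11-1,110-
  15 | 11-1  (sole → essential)
Essential prime implicants: 0-10, 00-1, 11-1

NO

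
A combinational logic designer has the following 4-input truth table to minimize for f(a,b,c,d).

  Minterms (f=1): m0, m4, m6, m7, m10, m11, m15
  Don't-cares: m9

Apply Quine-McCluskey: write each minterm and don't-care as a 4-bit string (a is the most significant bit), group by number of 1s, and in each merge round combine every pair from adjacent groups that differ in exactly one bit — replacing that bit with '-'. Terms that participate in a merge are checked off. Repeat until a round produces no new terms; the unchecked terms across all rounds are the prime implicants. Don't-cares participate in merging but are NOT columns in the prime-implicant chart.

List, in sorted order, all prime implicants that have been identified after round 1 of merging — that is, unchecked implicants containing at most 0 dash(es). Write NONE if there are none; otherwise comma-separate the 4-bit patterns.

NONE

[col 0] 0000*, 0100*, 0110*, 0111*, 1001*, 1010*, 1011*, 1111*
[col 1] -111, 0-00, 01-0, 011-, 1-11, 10-1, 101-
Prime implicants: -111, 0-00, 01-0, 011-, 1-11, 10-1, 101-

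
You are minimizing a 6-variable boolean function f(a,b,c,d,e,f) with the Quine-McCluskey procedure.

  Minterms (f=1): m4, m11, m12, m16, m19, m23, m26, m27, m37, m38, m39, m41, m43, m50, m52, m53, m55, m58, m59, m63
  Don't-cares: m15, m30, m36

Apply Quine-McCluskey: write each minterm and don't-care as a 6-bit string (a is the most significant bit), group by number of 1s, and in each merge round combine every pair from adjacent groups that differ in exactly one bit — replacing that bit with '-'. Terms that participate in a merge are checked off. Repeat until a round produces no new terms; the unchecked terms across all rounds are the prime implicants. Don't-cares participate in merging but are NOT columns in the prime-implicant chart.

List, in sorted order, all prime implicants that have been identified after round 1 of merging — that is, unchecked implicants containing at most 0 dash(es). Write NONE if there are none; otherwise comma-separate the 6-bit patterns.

[col 0] 000100*, 001011*, 001100*, 001111*, 010000, 010011*, 010111*, 011010*, 011011*, 011110*, 100100*, 100101*, 100110*, 100111*, 101001*, 101011*, 110010*, 110100*, 110101*, 110111*, 111010*, 111011*, 111111*
[col 1] -00100, -01011*, -10111, -11010*, -11011*, 0-1011*, 00-100, 001-11, 01-011, 010-11, 011-10, 01101-*, 1-0100*, 1-0101*, 1-0111*, 1-1011*, 1001-0*, 1001-1*, 10010-*, 10011-*, 1010-1, 11-010, 11-111, 1101-1*, 11010-*, 111-11, 11101-*
[col 2] --1011, -1101-, 1-01-1, 1-010-, 1001--
Prime implicants: --1011, -00100, -10111, -1101-, 00-100, 001-11, 01-011, 010-11, 010000, 011-10, 1-01-1, 1-010-, 1001--, 1010-1, 11-010, 11-111, 111-11

010000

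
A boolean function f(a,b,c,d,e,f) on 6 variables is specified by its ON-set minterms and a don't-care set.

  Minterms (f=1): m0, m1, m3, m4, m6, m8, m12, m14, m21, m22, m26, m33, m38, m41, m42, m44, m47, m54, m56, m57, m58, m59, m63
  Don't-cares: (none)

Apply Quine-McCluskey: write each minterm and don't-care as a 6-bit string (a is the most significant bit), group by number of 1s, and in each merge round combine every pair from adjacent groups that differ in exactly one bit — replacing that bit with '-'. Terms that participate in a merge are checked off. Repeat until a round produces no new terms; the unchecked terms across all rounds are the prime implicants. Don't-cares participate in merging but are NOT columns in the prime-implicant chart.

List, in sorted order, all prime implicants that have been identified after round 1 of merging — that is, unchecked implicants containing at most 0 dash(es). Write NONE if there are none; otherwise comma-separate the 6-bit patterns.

010101

size-2^0 implicants → 000000(✓)  000001(✓)  000011(✓)  000100(✓)  000110(✓)  001000(✓)  001100(✓)  001110(✓)  010101  010110(✓)  011010(✓)  100001(✓)  100110(✓)  101001(✓)  101010(✓)  101100(✓)  101111(✓)  110110(✓)  111000(✓)  111001(✓)  111010(✓)  111011(✓)  111111(✓)
size-2^1 implicants → -00001  -00110(✓)  -01100  -10110(✓)  -11010  0-0110(✓)  00-000(✓)  00-100(✓)  00-110(✓)  000-00(✓)  0000-1  00000-  0001-0(✓)  001-00(✓)  0011-0(✓)  1-0110(✓)  1-1001  1-1010  1-1111  10-001  111-11  1110-0(✓)  1110-1(✓)  11100-(✓)  11101-(✓)
size-2^2 implicants → --0110  00--00  00-1-0  1110--
Unchecked terms (primes): --0110, -00001, -01100, -11010, 00--00, 00-1-0, 0000-1, 00000-, 010101, 1-1001, 1-1010, 1-1111, 10-001, 111-11, 1110--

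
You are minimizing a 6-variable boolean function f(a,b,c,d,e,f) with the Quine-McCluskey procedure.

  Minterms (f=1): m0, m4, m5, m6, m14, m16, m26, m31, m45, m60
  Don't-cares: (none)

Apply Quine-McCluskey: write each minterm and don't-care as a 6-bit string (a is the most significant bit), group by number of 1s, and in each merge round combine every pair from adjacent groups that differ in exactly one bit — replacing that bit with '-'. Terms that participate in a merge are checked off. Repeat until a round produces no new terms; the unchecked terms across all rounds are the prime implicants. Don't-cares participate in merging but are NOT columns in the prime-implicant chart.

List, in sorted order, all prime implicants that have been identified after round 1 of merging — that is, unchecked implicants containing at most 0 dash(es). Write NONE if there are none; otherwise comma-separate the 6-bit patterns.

size-2^0 implicants → 000000(✓)  000100(✓)  000101(✓)  000110(✓)  001110(✓)  010000(✓)  011010  011111  101101  111100
size-2^1 implicants → 0-0000  00-110  000-00  0001-0  00010-
Unchecked terms (primes): 0-0000, 00-110, 000-00, 0001-0, 00010-, 011010, 011111, 101101, 111100

011010, 011111, 101101, 111100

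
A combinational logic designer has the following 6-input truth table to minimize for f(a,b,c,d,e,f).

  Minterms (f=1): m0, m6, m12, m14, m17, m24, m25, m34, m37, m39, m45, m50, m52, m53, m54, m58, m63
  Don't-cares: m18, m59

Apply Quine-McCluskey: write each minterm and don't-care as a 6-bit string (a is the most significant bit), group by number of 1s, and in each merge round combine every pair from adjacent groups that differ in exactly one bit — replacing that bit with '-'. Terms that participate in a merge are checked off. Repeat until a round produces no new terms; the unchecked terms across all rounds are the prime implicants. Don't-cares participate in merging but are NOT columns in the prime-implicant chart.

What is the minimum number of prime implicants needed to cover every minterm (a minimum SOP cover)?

size-2^0 implicants → 000000  000110(✓)  001100(✓)  001110(✓)  010001(✓)  010010(✓)  011000(✓)  011001(✓)  100010(✓)  100101(✓)  100111(✓)  101101(✓)  110010(✓)  110100(✓)  110101(✓)  110110(✓)  111010(✓)  111011(✓)  111111(✓)
size-2^1 implicants → -10010  00-110  0011-0  01-001  01100-  1-0010  1-0101  10-101  1001-1  11-010  110-10  1101-0  11010-  111-11  11101-
Unchecked terms (primes): -10010, 00-110, 000000, 0011-0, 01-001, 01100-, 1-0010, 1-0101, 10-101, 1001-1, 11-010, 110-10, 1101-0, 11010-, 111-11, 11101-
Minterm coverage:
  m0 ⊆ 000000 [E]
  m6 ⊆ 00-110 [E]
  m12 ⊆ 0011-0 [E]
  m14 ⊆ 00-110,0011-0
  m17 ⊆ 01-001 [E]
  m24 ⊆ 01100- [E]
  m25 ⊆ 01-001,01100-
  m34 ⊆ 1-0010 [E]
  m37 ⊆ 1-0101,10-101,1001-1
  m39 ⊆ 1001-1 [E]
  m45 ⊆ 10-101 [E]
  m50 ⊆ -10010,1-0010,11-010,110-10
  m52 ⊆ 1101-0,11010-
  m53 ⊆ 1-0101,11010-
  m54 ⊆ 110-10,1101-0
  m58 ⊆ 11-010,11101-
  m63 ⊆ 111-11 [E]
E = {00-110, 000000, 0011-0, 01-001, 01100-, 1-0010, 10-101, 1001-1, 111-11}
Petrick residual → 1-0101, 11-010, 1101-0
Cover = a'b'def' + a'b'c'd'e'f' + a'b'cdf' + a'bd'e'f + a'bcd'e' + ac'd'ef' + ac'de'f + ab'de'f + ab'c'df + abd'ef' + abc'df' + abcef  |cover|=12

12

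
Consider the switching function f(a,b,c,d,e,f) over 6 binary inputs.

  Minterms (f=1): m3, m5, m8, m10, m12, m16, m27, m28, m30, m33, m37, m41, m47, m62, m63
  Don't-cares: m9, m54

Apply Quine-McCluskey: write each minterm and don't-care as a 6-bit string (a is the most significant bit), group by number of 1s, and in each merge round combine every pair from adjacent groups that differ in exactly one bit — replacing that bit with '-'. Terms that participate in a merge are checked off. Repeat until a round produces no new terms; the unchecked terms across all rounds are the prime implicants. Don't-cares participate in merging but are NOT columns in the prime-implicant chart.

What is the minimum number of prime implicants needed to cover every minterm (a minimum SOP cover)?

[col 0] 000011, 000101*, 001000*, 001001*, 001010*, 001100*, 010000, 011011, 011100*, 011110*, 100001*, 100101*, 101001*, 101111*, 110110*, 111110*, 111111*
[col 1] -00101, -01001, -11110, 0-1100, 001-00, 0010-0, 00100-, 0111-0, 1-1111, 10-001, 100-01, 11-110, 11111-
Prime implicants: -00101, -01001, -11110, 0-1100, 000011, 001-00, 0010-0, 00100-, 010000, 011011, 0111-0, 1-1111, 10-001, 100-01, 11-110, 11111-
PI chart (minterm → PIs covering it):
  3 | 000011  (sole → essential)
  5 | -00101  (sole → essential)
  8 | 001-00,0010-0,00100-
  10 | 0010-0  (sole → essential)
  12 | 0-1100,001-00
  16 | 010000  (sole → essential)
  27 | 011011  (sole → essential)
  28 | 0-1100,0111-0
  30 | -11110,0111-0
  33 | 10-001,100-01
  37 | -00101,100-01
  41 | -01001,10-001
  47 | 1-1111  (sole → essential)
  62 | -11110,11-110,11111-
  63 | 1-1111,11111-
Essential prime implicants: -00101, 000011, 0010-0, 010000, 011011, 1-1111
Petrick residual → -11110, 0-1100, 10-001
Minimum SOP uses 9 PIs: b'c'de'f + bcdef' + a'cde'f' + a'b'c'd'ef + a'b'cd'f' + a'bc'd'e'f' + a'bcd'ef + acdef + ab'd'e'f

9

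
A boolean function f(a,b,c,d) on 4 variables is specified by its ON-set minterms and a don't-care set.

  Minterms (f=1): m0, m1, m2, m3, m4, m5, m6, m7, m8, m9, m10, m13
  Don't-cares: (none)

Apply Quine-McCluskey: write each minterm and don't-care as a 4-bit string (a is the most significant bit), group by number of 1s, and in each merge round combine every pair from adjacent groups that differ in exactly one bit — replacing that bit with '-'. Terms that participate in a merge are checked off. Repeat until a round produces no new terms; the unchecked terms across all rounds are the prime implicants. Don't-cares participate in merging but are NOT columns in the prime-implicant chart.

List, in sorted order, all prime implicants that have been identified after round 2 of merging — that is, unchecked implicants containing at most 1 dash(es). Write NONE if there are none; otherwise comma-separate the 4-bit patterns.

NONE

[col 0] 0000*, 0001*, 0010*, 0011*, 0100*, 0101*, 0110*, 0111*, 1000*, 1001*, 1010*, 1101*
[col 1] -000*, -001*, -010*, -101*, 0-00*, 0-01*, 0-10*, 0-11*, 00-0*, 00-1*, 000-*, 001-*, 01-0*, 01-1*, 010-*, 011-*, 1-01*, 10-0*, 100-*
[col 2] --01, -0-0, -00-, 0--0*, 0--1*, 0-0-*, 0-1-*, 00--*, 01--*
[col 3] 0---
Prime implicants: --01, -0-0, -00-, 0---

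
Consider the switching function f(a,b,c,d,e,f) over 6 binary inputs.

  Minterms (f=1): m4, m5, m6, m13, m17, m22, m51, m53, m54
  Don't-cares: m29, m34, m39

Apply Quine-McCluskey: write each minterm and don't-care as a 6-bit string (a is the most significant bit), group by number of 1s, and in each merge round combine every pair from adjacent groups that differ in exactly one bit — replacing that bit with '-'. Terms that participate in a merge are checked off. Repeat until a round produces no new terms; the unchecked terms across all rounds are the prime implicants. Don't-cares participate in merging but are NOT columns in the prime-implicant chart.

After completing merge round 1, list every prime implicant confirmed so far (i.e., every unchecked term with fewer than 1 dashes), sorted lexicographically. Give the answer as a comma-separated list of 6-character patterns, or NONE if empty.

size-2^0 implicants → 000100(✓)  000101(✓)  000110(✓)  001101(✓)  010001  010110(✓)  011101(✓)  100010  100111  110011  110101  110110(✓)
size-2^1 implicants → -10110  0-0110  0-1101  00-101  0001-0  00010-
Unchecked terms (primes): -10110, 0-0110, 0-1101, 00-101, 0001-0, 00010-, 010001, 100010, 100111, 110011, 110101

010001, 100010, 100111, 110011, 110101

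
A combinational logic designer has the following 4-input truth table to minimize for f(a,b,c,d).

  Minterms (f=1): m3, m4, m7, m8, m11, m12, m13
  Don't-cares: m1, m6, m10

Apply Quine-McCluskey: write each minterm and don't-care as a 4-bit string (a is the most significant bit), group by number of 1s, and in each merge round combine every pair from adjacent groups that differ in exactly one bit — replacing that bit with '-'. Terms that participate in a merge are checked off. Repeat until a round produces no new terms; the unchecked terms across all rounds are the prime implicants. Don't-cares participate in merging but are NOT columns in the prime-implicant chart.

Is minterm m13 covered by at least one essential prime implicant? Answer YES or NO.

Round 0: 0001✓ 0011✓ 0100✓ 0110✓ 0111✓ 1000✓ 1010✓ 1011✓ 1100✓ 1101✓
Round 1: -011 -100 0-11 00-1 01-0 011- 1-00 10-0 101- 110-
PIs = {-011, -100, 0-11, 00-1, 01-0, 011-, 1-00, 10-0, 101-, 110-}
Coverage chart:
  m3: -011,0-11,00-1
  m4: -100,01-0
  m7: 0-11,011-
  m8: 1-00,10-0
  m11: -011,101-
  m12: -100,1-00,110-
  m13: 110- ←essential
Essential: 110-

YES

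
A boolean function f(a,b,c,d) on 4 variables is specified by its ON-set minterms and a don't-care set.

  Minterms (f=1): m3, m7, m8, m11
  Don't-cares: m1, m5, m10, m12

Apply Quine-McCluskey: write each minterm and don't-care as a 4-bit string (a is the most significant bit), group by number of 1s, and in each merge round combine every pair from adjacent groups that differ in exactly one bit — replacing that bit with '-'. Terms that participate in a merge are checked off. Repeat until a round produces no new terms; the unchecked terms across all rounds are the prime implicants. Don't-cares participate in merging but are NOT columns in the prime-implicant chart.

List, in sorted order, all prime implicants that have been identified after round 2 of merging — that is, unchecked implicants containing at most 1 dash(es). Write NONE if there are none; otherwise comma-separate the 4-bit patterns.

Round 0: 0001✓ 0011✓ 0101✓ 0111✓ 1000✓ 1010✓ 1011✓ 1100✓
Round 1: -011 0-01✓ 0-11✓ 00-1✓ 01-1✓ 1-00 10-0 101-
Round 2: 0--1
PIs = {-011, 0--1, 1-00, 10-0, 101-}

-011, 1-00, 10-0, 101-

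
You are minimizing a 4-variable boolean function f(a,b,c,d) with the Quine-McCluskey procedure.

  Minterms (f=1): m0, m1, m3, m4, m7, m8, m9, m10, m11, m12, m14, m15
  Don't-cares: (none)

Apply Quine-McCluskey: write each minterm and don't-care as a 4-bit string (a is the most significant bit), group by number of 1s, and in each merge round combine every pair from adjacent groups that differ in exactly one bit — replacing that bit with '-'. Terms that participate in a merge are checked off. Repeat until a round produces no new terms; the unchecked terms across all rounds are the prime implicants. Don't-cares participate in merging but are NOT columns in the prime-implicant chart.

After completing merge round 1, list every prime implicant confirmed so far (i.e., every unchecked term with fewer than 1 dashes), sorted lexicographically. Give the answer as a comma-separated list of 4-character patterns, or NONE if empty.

[col 0] 0000*, 0001*, 0011*, 0100*, 0111*, 1000*, 1001*, 1010*, 1011*, 1100*, 1110*, 1111*
[col 1] -000*, -001*, -011*, -100*, -111*, 0-00*, 0-11*, 00-1*, 000-*, 1-00*, 1-10*, 1-11*, 10-0*, 10-1*, 100-*, 101-*, 11-0*, 111-*
[col 2] --00, --11, -0-1, -00-, 1--0, 1-1-, 10--
Prime implicants: --00, --11, -0-1, -00-, 1--0, 1-1-, 10--

NONE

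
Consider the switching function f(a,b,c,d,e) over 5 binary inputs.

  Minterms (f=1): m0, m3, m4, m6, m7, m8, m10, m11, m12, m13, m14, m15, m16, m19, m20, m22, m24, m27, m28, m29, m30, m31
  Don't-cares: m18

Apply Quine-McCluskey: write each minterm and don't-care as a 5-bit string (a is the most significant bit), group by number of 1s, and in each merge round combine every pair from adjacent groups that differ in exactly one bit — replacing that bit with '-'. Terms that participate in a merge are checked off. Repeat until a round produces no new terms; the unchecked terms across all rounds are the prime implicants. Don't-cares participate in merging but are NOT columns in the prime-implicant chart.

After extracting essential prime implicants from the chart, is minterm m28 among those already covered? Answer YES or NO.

YES

size-2^0 implicants → 00000(✓)  00011(✓)  00100(✓)  00110(✓)  00111(✓)  01000(✓)  01010(✓)  01011(✓)  01100(✓)  01101(✓)  01110(✓)  01111(✓)  10000(✓)  10010(✓)  10011(✓)  10100(✓)  10110(✓)  11000(✓)  11011(✓)  11100(✓)  11101(✓)  11110(✓)  11111(✓)
size-2^1 implicants → -0000(✓)  -0011(✓)  -0100(✓)  -0110(✓)  -1000(✓)  -1011(✓)  -1100(✓)  -1101(✓)  -1110(✓)  -1111(✓)  0-000(✓)  0-011(✓)  0-100(✓)  0-110(✓)  0-111(✓)  00-00(✓)  00-11(✓)  001-0(✓)  0011-(✓)  01-00(✓)  01-10(✓)  01-11(✓)  010-0(✓)  0101-(✓)  011-0(✓)  011-1(✓)  0110-(✓)  0111-(✓)  1-000(✓)  1-011(✓)  1-100(✓)  1-110(✓)  10-00(✓)  10-10(✓)  100-0(✓)  1001-  101-0(✓)  11-00(✓)  11-11(✓)  111-0(✓)  111-1(✓)  1110-(✓)  1111-(✓)
size-2^2 implicants → --000(✓)  --011  --100(✓)  --110(✓)  -0-00(✓)  -01-0(✓)  -1-00(✓)  -1-11  -11-0(✓)  -11-1(✓)  -110-(✓)  -111-(✓)  0--00(✓)  0--11  0-1-0(✓)  0-11-  01--0  01-1-  011--(✓)  1--00(✓)  1-1-0(✓)  10--0  111--(✓)
size-2^3 implicants → ---00  --1-0  -11--
Unchecked terms (primes): ---00, --011, --1-0, -1-11, -11--, 0--11, 0-11-, 01--0, 01-1-, 10--0, 1001-
Minterm coverage:
  m0 ⊆ ---00 [E]
  m3 ⊆ --011,0--11
  m4 ⊆ ---00,--1-0
  m6 ⊆ --1-0,0-11-
  m7 ⊆ 0--11,0-11-
  m8 ⊆ ---00,01--0
  m10 ⊆ 01--0,01-1-
  m11 ⊆ --011,-1-11,0--11,01-1-
  m12 ⊆ ---00,--1-0,-11--,01--0
  m13 ⊆ -11-- [E]
  m14 ⊆ --1-0,-11--,0-11-,01--0,01-1-
  m15 ⊆ -1-11,-11--,0--11,0-11-,01-1-
  m16 ⊆ ---00,10--0
  m19 ⊆ --011,1001-
  m20 ⊆ ---00,--1-0,10--0
  m22 ⊆ --1-0,10--0
  m24 ⊆ ---00 [E]
  m27 ⊆ --011,-1-11
  m28 ⊆ ---00,--1-0,-11--
  m29 ⊆ -11-- [E]
  m30 ⊆ --1-0,-11--
  m31 ⊆ -1-11,-11--
E = {---00, -11--}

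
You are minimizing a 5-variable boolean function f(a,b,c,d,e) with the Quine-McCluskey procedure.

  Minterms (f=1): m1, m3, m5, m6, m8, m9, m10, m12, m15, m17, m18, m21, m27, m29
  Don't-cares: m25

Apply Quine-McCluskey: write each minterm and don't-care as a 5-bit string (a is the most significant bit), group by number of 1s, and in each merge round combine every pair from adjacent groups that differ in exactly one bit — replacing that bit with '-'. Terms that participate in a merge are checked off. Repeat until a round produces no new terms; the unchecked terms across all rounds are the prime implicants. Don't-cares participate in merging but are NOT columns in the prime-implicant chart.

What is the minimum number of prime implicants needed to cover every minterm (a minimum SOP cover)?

10

size-2^0 implicants → 00001(✓)  00011(✓)  00101(✓)  00110  01000(✓)  01001(✓)  01010(✓)  01100(✓)  01111  10001(✓)  10010  10101(✓)  11001(✓)  11011(✓)  11101(✓)
size-2^1 implicants → -0001(✓)  -0101(✓)  -1001(✓)  0-001(✓)  00-01(✓)  000-1  01-00  010-0  0100-  1-001(✓)  1-101(✓)  10-01(✓)  11-01(✓)  110-1
size-2^2 implicants → --001  -0-01  1--01
Unchecked terms (primes): --001, -0-01, 000-1, 00110, 01-00, 010-0, 0100-, 01111, 1--01, 10010, 110-1
Minterm coverage:
  m1 ⊆ --001,-0-01,000-1
  m3 ⊆ 000-1 [E]
  m5 ⊆ -0-01 [E]
  m6 ⊆ 00110 [E]
  m8 ⊆ 01-00,010-0,0100-
  m9 ⊆ --001,0100-
  m10 ⊆ 010-0 [E]
  m12 ⊆ 01-00 [E]
  m15 ⊆ 01111 [E]
  m17 ⊆ --001,-0-01,1--01
  m18 ⊆ 10010 [E]
  m21 ⊆ -0-01,1--01
  m27 ⊆ 110-1 [E]
  m29 ⊆ 1--01 [E]
E = {-0-01, 000-1, 00110, 01-00, 010-0, 01111, 1--01, 10010, 110-1}
Petrick residual → --001
Cover = c'd'e + b'd'e + a'b'c'e + a'b'cde' + a'bd'e' + a'bc'e' + a'bcde + ad'e + ab'c'de' + abc'e  |cover|=10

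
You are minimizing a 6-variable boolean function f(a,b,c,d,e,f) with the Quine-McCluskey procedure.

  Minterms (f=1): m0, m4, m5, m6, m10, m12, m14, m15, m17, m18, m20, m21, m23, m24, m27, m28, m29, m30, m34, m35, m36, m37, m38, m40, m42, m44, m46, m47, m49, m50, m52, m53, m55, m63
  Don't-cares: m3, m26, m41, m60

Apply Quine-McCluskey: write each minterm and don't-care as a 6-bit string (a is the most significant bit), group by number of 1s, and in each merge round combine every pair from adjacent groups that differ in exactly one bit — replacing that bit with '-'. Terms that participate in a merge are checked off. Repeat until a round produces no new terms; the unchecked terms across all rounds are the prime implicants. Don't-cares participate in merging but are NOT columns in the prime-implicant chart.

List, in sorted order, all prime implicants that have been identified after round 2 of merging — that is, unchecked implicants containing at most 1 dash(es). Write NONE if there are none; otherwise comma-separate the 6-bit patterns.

size-2^0 implicants → 000000(✓)  000011(✓)  000100(✓)  000101(✓)  000110(✓)  001010(✓)  001100(✓)  001110(✓)  001111(✓)  010001(✓)  010010(✓)  010100(✓)  010101(✓)  010111(✓)  011000(✓)  011010(✓)  011011(✓)  011100(✓)  011101(✓)  011110(✓)  100010(✓)  100011(✓)  100100(✓)  100101(✓)  100110(✓)  101000(✓)  101001(✓)  101010(✓)  101100(✓)  101110(✓)  101111(✓)  110001(✓)  110010(✓)  110100(✓)  110101(✓)  110111(✓)  111100(✓)  111111(✓)
size-2^1 implicants → -00011  -00100(✓)  -00101(✓)  -00110(✓)  -01010(✓)  -01100(✓)  -01110(✓)  -01111(✓)  -10001(✓)  -10010  -10100(✓)  -10101(✓)  -10111(✓)  -11100(✓)  0-0100(✓)  0-0101(✓)  0-1010(✓)  0-1100(✓)  0-1110(✓)  00-100(✓)  00-110(✓)  000-00  0001-0(✓)  00010-(✓)  001-10(✓)  0011-0(✓)  00111-(✓)  01-010  01-100(✓)  01-101(✓)  010-01(✓)  0101-1(✓)  01010-(✓)  011-00(✓)  011-10(✓)  0110-0(✓)  01101-  0111-0(✓)  01110-(✓)  1-0010  1-0100(✓)  1-0101(✓)  1-1100(✓)  1-1111  10-010(✓)  10-100(✓)  10-110(✓)  100-10(✓)  10001-  1001-0(✓)  10010-(✓)  101-00(✓)  101-10(✓)  1010-0(✓)  10100-  1011-0(✓)  10111-(✓)  11-100(✓)  11-111  110-01(✓)  1101-1(✓)  11010-(✓)
size-2^2 implicants → --0100(✓)  --0101(✓)  --1100(✓)  -0-100(✓)  -0-110(✓)  -001-0(✓)  -0010-(✓)  -01-10  -011-0(✓)  -0111-  -1-100(✓)  -10-01  -101-1  -1010-(✓)  0--100(✓)  0-010-(✓)  0-1-10  0-11-0  00-1-0(✓)  01-10-  011--0  1--100(✓)  1-010-(✓)  10--10  10-1-0(✓)  101--0
size-2^3 implicants → ---100  --010-  -0-1-0
Unchecked terms (primes): ---100, --010-, -0-1-0, -00011, -01-10, -0111-, -10-01, -10010, -101-1, 0-1-10, 0-11-0, 000-00, 01-010, 01-10-, 011--0, 01101-, 1-0010, 1-1111, 10--10, 10001-, 101--0, 10100-, 11-111

-00011, -10010, 000-00, 01-010, 01101-, 1-0010, 1-1111, 10001-, 10100-, 11-111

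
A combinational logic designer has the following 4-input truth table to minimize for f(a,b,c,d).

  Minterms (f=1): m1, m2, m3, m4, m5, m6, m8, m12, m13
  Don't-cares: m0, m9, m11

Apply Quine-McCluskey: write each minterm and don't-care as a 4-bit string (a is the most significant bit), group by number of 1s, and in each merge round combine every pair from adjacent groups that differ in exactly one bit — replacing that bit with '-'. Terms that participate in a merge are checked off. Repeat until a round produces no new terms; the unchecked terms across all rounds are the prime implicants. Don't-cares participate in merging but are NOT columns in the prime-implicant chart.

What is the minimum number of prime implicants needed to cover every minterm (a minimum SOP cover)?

[col 0] 0000*, 0001*, 0010*, 0011*, 0100*, 0101*, 0110*, 1000*, 1001*, 1011*, 1100*, 1101*
[col 1] -000*, -001*, -011*, -100*, -101*, 0-00*, 0-01*, 0-10*, 00-0*, 00-1*, 000-*, 001-*, 01-0*, 010-*, 1-00*, 1-01*, 10-1*, 100-*, 110-*
[col 2] --00*, --01*, -0-1, -00-*, -10-*, 0--0, 0-0-*, 00--, 1-0-*
[col 3] --0-
Prime implicants: --0-, -0-1, 0--0, 00--
PI chart (minterm → PIs covering it):
  1 | --0-,-0-1,00--
  2 | 0--0,00--
  3 | -0-1,00--
  4 | --0-,0--0
  5 | --0-  (sole → essential)
  6 | 0--0  (sole → essential)
  8 | --0-  (sole → essential)
  12 | --0-  (sole → essential)
  13 | --0-  (sole → essential)
Essential prime implicants: --0-, 0--0
Petrick residual → -0-1
Minimum SOP uses 3 PIs: c' + b'd + a'd'

3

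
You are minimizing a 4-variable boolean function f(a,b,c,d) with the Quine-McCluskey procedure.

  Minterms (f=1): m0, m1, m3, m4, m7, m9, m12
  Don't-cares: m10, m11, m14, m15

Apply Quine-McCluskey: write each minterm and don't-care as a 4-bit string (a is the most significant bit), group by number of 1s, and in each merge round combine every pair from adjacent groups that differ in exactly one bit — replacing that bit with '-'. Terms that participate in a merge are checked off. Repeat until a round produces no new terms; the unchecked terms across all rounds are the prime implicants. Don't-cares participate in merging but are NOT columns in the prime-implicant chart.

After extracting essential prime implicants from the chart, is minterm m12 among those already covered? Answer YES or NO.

NO

[col 0] 0000*, 0001*, 0011*, 0100*, 0111*, 1001*, 1010*, 1011*, 1100*, 1110*, 1111*
[col 1] -001*, -011*, -100, -111*, 0-00, 0-11*, 00-1*, 000-, 1-10*, 1-11*, 10-1*, 101-*, 11-0, 111-*
[col 2] --11, -0-1, 1-1-
Prime implicants: --11, -0-1, -100, 0-00, 000-, 1-1-, 11-0
PI chart (minterm → PIs covering it):
  0 | 0-00,000-
  1 | -0-1,000-
  3 | --11,-0-1
  4 | -100,0-00
  7 | --11  (sole → essential)
  9 | -0-1  (sole → essential)
  12 | -100,11-0
Essential prime implicants: --11, -0-1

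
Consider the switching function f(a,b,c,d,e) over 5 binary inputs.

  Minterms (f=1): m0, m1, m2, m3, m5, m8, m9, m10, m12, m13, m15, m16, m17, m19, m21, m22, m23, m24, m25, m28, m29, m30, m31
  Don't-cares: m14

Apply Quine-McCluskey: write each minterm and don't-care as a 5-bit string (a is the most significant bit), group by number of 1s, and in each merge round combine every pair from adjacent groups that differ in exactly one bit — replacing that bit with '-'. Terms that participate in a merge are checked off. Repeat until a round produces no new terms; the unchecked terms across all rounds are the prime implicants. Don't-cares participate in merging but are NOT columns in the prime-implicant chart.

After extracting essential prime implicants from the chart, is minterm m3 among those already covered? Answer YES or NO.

size-2^0 implicants → 00000(✓)  00001(✓)  00010(✓)  00011(✓)  00101(✓)  01000(✓)  01001(✓)  01010(✓)  01100(✓)  01101(✓)  01110(✓)  01111(✓)  10000(✓)  10001(✓)  10011(✓)  10101(✓)  10110(✓)  10111(✓)  11000(✓)  11001(✓)  11100(✓)  11101(✓)  11110(✓)  11111(✓)
size-2^1 implicants → -0000(✓)  -0001(✓)  -0011(✓)  -0101(✓)  -1000(✓)  -1001(✓)  -1100(✓)  -1101(✓)  -1110(✓)  -1111(✓)  0-000(✓)  0-001(✓)  0-010(✓)  0-101(✓)  00-01(✓)  000-0(✓)  000-1(✓)  0000-(✓)  0001-(✓)  01-00(✓)  01-01(✓)  01-10(✓)  010-0(✓)  0100-(✓)  011-0(✓)  011-1(✓)  0110-(✓)  0111-(✓)  1-000(✓)  1-001(✓)  1-101(✓)  1-110(✓)  1-111(✓)  10-01(✓)  10-11(✓)  100-1(✓)  1000-(✓)  101-1(✓)  1011-(✓)  11-00(✓)  11-01(✓)  1100-(✓)  111-0(✓)  111-1(✓)  1110-(✓)  1111-(✓)
size-2^2 implicants → --000(✓)  --001(✓)  --101(✓)  -0-01(✓)  -00-1  -000-(✓)  -1-00(✓)  -1-01(✓)  -100-(✓)  -11-0(✓)  -11-1(✓)  -110-(✓)  -111-(✓)  0--01(✓)  0-0-0  0-00-(✓)  000--  01--0  01-0-(✓)  011--(✓)  1--01(✓)  1-00-(✓)  1-1-1  1-11-  10--1  11-0-(✓)  111--(✓)
size-2^3 implicants → ---01  --00-  -1-0-  -11--
Unchecked terms (primes): ---01, --00-, -00-1, -1-0-, -11--, 0-0-0, 000--, 01--0, 1-1-1, 1-11-, 10--1
Minterm coverage:
  m0 ⊆ --00-,0-0-0,000--
  m1 ⊆ ---01,--00-,-00-1,000--
  m2 ⊆ 0-0-0,000--
  m3 ⊆ -00-1,000--
  m5 ⊆ ---01 [E]
  m8 ⊆ --00-,-1-0-,0-0-0,01--0
  m9 ⊆ ---01,--00-,-1-0-
  m10 ⊆ 0-0-0,01--0
  m12 ⊆ -1-0-,-11--,01--0
  m13 ⊆ ---01,-1-0-,-11--
  m15 ⊆ -11-- [E]
  m16 ⊆ --00- [E]
  m17 ⊆ ---01,--00-,-00-1,10--1
  m19 ⊆ -00-1,10--1
  m21 ⊆ ---01,1-1-1,10--1
  m22 ⊆ 1-11- [E]
  m23 ⊆ 1-1-1,1-11-,10--1
  m24 ⊆ --00-,-1-0-
  m25 ⊆ ---01,--00-,-1-0-
  m28 ⊆ -1-0-,-11--
  m29 ⊆ ---01,-1-0-,-11--,1-1-1
  m30 ⊆ -11--,1-11-
  m31 ⊆ -11--,1-1-1,1-11-
E = {---01, --00-, -11--, 1-11-}

NO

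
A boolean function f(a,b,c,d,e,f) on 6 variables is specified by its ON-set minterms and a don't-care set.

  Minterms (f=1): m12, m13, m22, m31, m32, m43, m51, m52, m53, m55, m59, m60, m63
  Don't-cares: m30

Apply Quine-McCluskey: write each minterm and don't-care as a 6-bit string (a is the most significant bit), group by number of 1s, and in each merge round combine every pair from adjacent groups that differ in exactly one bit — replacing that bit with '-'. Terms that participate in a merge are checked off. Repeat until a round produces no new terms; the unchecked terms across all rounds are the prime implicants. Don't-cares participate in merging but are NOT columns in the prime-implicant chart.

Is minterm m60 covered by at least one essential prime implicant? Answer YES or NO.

YES

[col 0] 001100*, 001101*, 010110*, 011110*, 011111*, 100000, 101011*, 110011*, 110100*, 110101*, 110111*, 111011*, 111100*, 111111*
[col 1] -11111, 00110-, 01-110, 01111-, 1-1011, 11-011*, 11-100, 11-111*, 110-11*, 1101-1, 11010-, 111-11*
[col 2] 11--11
Prime implicants: -11111, 00110-, 01-110, 01111-, 1-1011, 100000, 11--11, 11-100, 1101-1, 11010-
PI chart (minterm → PIs covering it):
  12 | 00110-  (sole → essential)
  13 | 00110-  (sole → essential)
  22 | 01-110  (sole → essential)
  31 | -11111,01111-
  32 | 100000  (sole → essential)
  43 | 1-1011  (sole → essential)
  51 | 11--11  (sole → essential)
  52 | 11-100,11010-
  53 | 1101-1,11010-
  55 | 11--11,1101-1
  59 | 1-1011,11--11
  60 | 11-100  (sole → essential)
  63 | -11111,11--11
Essential prime implicants: 00110-, 01-110, 1-1011, 100000, 11--11, 11-100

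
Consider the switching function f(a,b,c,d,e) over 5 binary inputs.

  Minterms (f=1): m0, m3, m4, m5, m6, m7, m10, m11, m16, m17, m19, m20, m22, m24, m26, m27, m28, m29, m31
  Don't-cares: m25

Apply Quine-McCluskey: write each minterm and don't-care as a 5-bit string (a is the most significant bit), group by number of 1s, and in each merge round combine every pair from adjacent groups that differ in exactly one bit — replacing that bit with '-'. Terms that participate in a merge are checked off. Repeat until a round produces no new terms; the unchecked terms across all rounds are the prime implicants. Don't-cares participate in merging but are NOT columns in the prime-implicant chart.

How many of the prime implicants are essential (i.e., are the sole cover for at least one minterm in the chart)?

5

size-2^0 implicants → 00000(✓)  00011(✓)  00100(✓)  00101(✓)  00110(✓)  00111(✓)  01010(✓)  01011(✓)  10000(✓)  10001(✓)  10011(✓)  10100(✓)  10110(✓)  11000(✓)  11001(✓)  11010(✓)  11011(✓)  11100(✓)  11101(✓)  11111(✓)
size-2^1 implicants → -0000(✓)  -0011(✓)  -0100(✓)  -0110(✓)  -1010(✓)  -1011(✓)  0-011(✓)  00-00(✓)  00-11  001-0(✓)  001-1(✓)  0010-(✓)  0011-(✓)  0101-(✓)  1-000(✓)  1-001(✓)  1-011(✓)  1-100(✓)  10-00(✓)  100-1(✓)  1000-(✓)  101-0(✓)  11-00(✓)  11-01(✓)  11-11(✓)  110-0(✓)  110-1(✓)  1100-(✓)  1101-(✓)  111-1(✓)  1110-(✓)
size-2^2 implicants → --011  -0-00  -01-0  -101-  001--  1--00  1-0-1  1-00-  11--1  11-0-  110--
Unchecked terms (primes): --011, -0-00, -01-0, -101-, 00-11, 001--, 1--00, 1-0-1, 1-00-, 11--1, 11-0-, 110--
Minterm coverage:
  m0 ⊆ -0-00 [E]
  m3 ⊆ --011,00-11
  m4 ⊆ -0-00,-01-0,001--
  m5 ⊆ 001-- [E]
  m6 ⊆ -01-0,001--
  m7 ⊆ 00-11,001--
  m10 ⊆ -101- [E]
  m11 ⊆ --011,-101-
  m16 ⊆ -0-00,1--00,1-00-
  m17 ⊆ 1-0-1,1-00-
  m19 ⊆ --011,1-0-1
  m20 ⊆ -0-00,-01-0,1--00
  m22 ⊆ -01-0 [E]
  m24 ⊆ 1--00,1-00-,11-0-,110--
  m26 ⊆ -101-,110--
  m27 ⊆ --011,-101-,1-0-1,11--1,110--
  m28 ⊆ 1--00,11-0-
  m29 ⊆ 11--1,11-0-
  m31 ⊆ 11--1 [E]
E = {-0-00, -01-0, -101-, 001--, 11--1}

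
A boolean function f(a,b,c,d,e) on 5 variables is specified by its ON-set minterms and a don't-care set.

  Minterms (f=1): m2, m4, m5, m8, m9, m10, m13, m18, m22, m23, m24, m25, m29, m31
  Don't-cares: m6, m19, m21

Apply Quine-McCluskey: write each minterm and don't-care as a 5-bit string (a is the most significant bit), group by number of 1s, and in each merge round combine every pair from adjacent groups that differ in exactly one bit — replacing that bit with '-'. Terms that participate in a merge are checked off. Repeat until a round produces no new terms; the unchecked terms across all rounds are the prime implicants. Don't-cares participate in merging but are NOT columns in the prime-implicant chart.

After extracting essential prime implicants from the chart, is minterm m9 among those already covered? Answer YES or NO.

size-2^0 implicants → 00010(✓)  00100(✓)  00101(✓)  00110(✓)  01000(✓)  01001(✓)  01010(✓)  01101(✓)  10010(✓)  10011(✓)  10101(✓)  10110(✓)  10111(✓)  11000(✓)  11001(✓)  11101(✓)  11111(✓)
size-2^1 implicants → -0010(✓)  -0101(✓)  -0110(✓)  -1000(✓)  -1001(✓)  -1101(✓)  0-010  0-101(✓)  00-10(✓)  001-0  0010-  01-01(✓)  010-0  0100-(✓)  1-101(✓)  1-111(✓)  10-10(✓)  10-11(✓)  1001-(✓)  101-1(✓)  1011-(✓)  11-01(✓)  1100-(✓)  111-1(✓)
size-2^2 implicants → --101  -0-10  -1-01  -100-  1-1-1  10-1-
Unchecked terms (primes): --101, -0-10, -1-01, -100-, 0-010, 001-0, 0010-, 010-0, 1-1-1, 10-1-
Minterm coverage:
  m2 ⊆ -0-10,0-010
  m4 ⊆ 001-0,0010-
  m5 ⊆ --101,0010-
  m8 ⊆ -100-,010-0
  m9 ⊆ -1-01,-100-
  m10 ⊆ 0-010,010-0
  m13 ⊆ --101,-1-01
  m18 ⊆ -0-10,10-1-
  m22 ⊆ -0-10,10-1-
  m23 ⊆ 1-1-1,10-1-
  m24 ⊆ -100- [E]
  m25 ⊆ -1-01,-100-
  m29 ⊆ --101,-1-01,1-1-1
  m31 ⊆ 1-1-1 [E]
E = {-100-, 1-1-1}

YES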